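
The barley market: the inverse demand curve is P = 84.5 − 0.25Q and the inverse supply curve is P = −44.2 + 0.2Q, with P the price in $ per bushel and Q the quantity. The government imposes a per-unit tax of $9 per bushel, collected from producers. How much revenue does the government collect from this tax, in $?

Tax revenue = $2394.

Inverting to Q(P) form: Qd = 338 − 4P; Qs = 5P + 221.
Before the tax: set 338 − 4P = 5P + 221 → P* = $13, Q* = 286.
With the tax collected from producers, supply shifts: Qs = 5(P − 9) + 221.
Solving gives Q = 266 with consumers paying $18 and producers receiving $9 (the $9 wedge).
Revenue = t · Q = 9 · 266 = $2394.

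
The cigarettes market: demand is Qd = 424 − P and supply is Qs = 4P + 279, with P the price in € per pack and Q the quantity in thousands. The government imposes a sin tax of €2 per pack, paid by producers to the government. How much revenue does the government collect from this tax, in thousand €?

Tax revenue = €786.8 thousand.

Without the tax, 424 − P = 4P + 279 gives 5P = 145, so P* = €29 and Q* = 395.
With the tax collected from producers, supply shifts: Qs = 4(P − 2) + 279.
New equilibrium: buyers pay €30.6, producers receive €28.6, Q = 393.4. (Wedge: Pb − Ps = 2.)
Revenue = t · Q = 2 · 393.4 = €786.8.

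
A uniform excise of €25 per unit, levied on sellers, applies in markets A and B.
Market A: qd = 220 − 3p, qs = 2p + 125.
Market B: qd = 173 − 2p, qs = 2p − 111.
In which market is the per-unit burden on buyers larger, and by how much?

Market A: pre-tax p* = €19, q* = 163; post-tax q = 133; per-unit burden on buyers = €10.
Market B: pre-tax p* = €71, q* = 31; post-tax q = 6; per-unit burden on buyers = €12.5.
Difference: €10 vs €12.5 → market B is larger by €2.5.

Market B, by €2.5.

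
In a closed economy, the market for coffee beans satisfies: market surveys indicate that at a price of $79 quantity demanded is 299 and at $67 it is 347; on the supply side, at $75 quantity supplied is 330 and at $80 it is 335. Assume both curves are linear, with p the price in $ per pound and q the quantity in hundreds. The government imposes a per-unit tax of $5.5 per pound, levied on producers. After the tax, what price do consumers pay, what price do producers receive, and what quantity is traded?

Consumers pay $73.1; producers receive $67.6; quantity = 322.6.

Demand slope: (347 − 299)/(67 − 79) = -4, so qd = 615 − 4p.
Supply slope: (335 − 330)/(80 − 75) = 1, so qs = p + 255.
Before the tax: set 615 − 4p = p + 255 → p* = $72, q* = 327.
With the tax collected from producers, supply shifts: qs = (p − 5.5) + 255.
Solving gives q = 322.6 with consumers paying $73.1 and producers receiving $67.6 (the $5.5 wedge).
The less price-elastic side of the market bears the larger share of a per-unit tax.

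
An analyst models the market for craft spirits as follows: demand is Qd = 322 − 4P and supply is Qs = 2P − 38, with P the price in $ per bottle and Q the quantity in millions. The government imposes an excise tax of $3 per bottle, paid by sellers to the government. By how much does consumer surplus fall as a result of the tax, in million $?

Consumer surplus falls by $80 million.

Without the tax, 322 − 4P = 2P − 38 gives 6P = 360, so P* = $60 and Q* = 82.
With the tax collected from sellers, supply shifts: Qs = 2(P − 3) − 38.
Solving gives Q = 78 with buyers paying $61 and sellers receiving $58 (the $3 wedge).
ΔCS is the trapezoid between Q = 78 and Q = 82 of height $1: ½ · (82 + 78) · 1 = $80.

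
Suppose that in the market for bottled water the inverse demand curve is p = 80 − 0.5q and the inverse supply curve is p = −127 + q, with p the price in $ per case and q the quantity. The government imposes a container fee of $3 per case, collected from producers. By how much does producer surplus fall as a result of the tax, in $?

Producer surplus falls by $274.

Rewrite in direct form: qd = 160 − 2p and qs = p + 127.
Before the tax: set 160 − 2p = p + 127 → p* = $11, q* = 138.
With the tax collected from producers, supply shifts: qs = (p − 3) + 127.
Solving gives q = 136 with buyers paying $12 and producers receiving $9 (the $3 wedge).
ΔPS is the trapezoid between Q = 136 and Q = 138 of height $2: ½ · (138 + 136) · 2 = $274.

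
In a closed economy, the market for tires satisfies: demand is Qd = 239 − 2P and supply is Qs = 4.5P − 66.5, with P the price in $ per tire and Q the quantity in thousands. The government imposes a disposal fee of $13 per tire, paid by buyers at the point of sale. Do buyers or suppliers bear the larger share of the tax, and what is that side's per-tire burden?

Without the tax, 239 − 2P = 4.5P − 66.5 gives 6.5P = 305.5, so P* = $47 and Q* = 145.
With the tax collected from buyers, demand (in seller-price terms) shifts: Qd = 239 − 2(P + 13).
New equilibrium: buyers pay $56, suppliers receive $43, Q = 127. (Wedge: Pb − Ps = 13.)
Per-tire burden: buyers $9, suppliers $4.
Buyers take the larger share because demand is less price-elastic here (demand slope 2 vs supply slope 4.5).

Buyers bear the larger share: $9 per tire.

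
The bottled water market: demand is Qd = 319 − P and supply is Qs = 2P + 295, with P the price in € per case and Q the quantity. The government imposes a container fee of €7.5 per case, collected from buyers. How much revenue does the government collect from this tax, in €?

Tax revenue = €2295.

Without the tax, 319 − P = 2P + 295 gives 3P = 24, so P* = €8 and Q* = 311.
With the tax collected from buyers, demand (in seller-price terms) shifts: Qd = 319 − (P + 7.5).
New equilibrium: buyers pay €13, suppliers receive €5.5, Q = 306. (Wedge: Pb − Ps = 7.5.)
Revenue = t · Q = 7.5 · 306 = €2295.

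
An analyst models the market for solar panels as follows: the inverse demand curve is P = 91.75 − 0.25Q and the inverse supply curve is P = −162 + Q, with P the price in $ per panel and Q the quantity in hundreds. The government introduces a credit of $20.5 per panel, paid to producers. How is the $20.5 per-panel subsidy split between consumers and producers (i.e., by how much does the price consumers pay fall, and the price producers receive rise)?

Consumers gain $4.1 per panel; producers gain $16.4 per panel.

Inverting to Q(P) form: Qd = 367 − 4P; Qs = P + 162.
Before the subsidy: set 367 − 4P = P + 162 → P* = $41, Q* = 203.
With a per-unit subsidy paid to producers, each receives P + 20.5 per unit sold, so supply becomes Qs = (P + 20.5) + 162.
Solving gives Q = 219.4 with consumers paying $36.9 and producers receiving $57.4 (the $20.5 wedge).
Gain to consumers: $4.1; to producers: $16.4. (They sum to $20.5.)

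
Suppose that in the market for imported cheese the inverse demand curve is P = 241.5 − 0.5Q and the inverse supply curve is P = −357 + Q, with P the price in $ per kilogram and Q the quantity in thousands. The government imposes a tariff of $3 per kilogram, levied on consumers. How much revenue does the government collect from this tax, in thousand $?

Inverting to Q(P) form: Qd = 483 − 2P; Qs = P + 357.
Without the tax, 483 − 2P = P + 357 gives 3P = 126, so P* = $42 and Q* = 399.
With the tax collected from consumers, demand (in seller-price terms) shifts: Qd = 483 − 2(P + 3).
New equilibrium: consumers pay $43, suppliers receive $40, Q = 397. (Wedge: Pb − Ps = 3.)
Revenue = t · Q = 3 · 397 = $1191.

Tax revenue = $1191 thousand.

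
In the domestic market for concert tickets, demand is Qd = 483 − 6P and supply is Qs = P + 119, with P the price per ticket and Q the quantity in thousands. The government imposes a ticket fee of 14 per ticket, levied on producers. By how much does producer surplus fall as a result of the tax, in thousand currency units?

Before the tax: set 483 − 6P = P + 119 → P* = 52, Q* = 171.
With the tax collected from producers, supply shifts: Qs = (P − 14) + 119.
Solving gives Q = 159 with buyers paying 54 and producers receiving 40 (the 14 wedge).
ΔPS is the trapezoid between Q = 159 and Q = 171 of height 12: ½ · (171 + 159) · 12 = 1980.

Producer surplus falls by 1980 thousand.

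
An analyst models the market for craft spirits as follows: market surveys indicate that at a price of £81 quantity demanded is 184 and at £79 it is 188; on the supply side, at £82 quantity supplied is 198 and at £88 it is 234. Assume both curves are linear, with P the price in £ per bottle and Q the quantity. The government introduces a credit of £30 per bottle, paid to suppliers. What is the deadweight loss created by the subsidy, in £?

Demand slope: (188 − 184)/(79 − 81) = -2, so Qd = 346 − 2P.
Supply slope: (234 − 198)/(88 − 82) = 6, so Qs = 6P − 294.
Without the subsidy, 346 − 2P = 6P − 294 gives 8P = 640, so P* = £80 and Q* = 186.
With a per-unit subsidy paid to suppliers, each receives P + 30 per unit sold, so supply becomes Qs = 6(P + 30) − 294.
Solving gives Q = 231 with buyers paying £57.5 and suppliers receiving £87.5 (the £30 wedge).
Quantity rises by |ΔQ| = |186 − 231| = 45.
DWL = ½ · t · |ΔQ| = ½ · 30 · 45 = £675.

Deadweight loss = £675.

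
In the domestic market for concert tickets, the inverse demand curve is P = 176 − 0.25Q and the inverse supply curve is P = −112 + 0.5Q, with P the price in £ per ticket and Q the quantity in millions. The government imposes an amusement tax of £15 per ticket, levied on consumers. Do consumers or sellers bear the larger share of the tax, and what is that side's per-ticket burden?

Sellers bear the larger share: £10 per ticket.

Rewrite in direct form: Qd = 704 − 4P and Qs = 2P + 224.
Before the tax: set 704 − 4P = 2P + 224 → P* = £80, Q* = 384.
With the tax collected from consumers, demand (in seller-price terms) shifts: Qd = 704 − 4(P + 15).
Solving gives Q = 364 with consumers paying £85 and sellers receiving £70 (the £15 wedge).
Per-ticket burden: consumers £5, sellers £10.
Sellers take the larger share because supply is less price-elastic here (demand slope 4 vs supply slope 2).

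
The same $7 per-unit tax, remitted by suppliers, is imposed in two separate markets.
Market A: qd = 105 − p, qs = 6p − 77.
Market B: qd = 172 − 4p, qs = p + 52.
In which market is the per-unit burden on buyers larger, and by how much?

Market A: pre-tax p* = $26, q* = 79; post-tax q = 73; per-unit burden on buyers = $6.
Market B: pre-tax p* = $24, q* = 76; post-tax q = 70.4; per-unit burden on buyers = $1.4.
Difference: $6 vs $1.4 → market A is larger by $4.6.

Market A, by $4.6.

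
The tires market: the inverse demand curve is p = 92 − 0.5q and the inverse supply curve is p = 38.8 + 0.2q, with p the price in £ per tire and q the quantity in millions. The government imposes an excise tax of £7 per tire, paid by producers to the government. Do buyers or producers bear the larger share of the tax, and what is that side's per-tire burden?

Buyers bear the larger share: £5 per tire.

Rewrite in direct form: qd = 184 − 2p and qs = 5p − 194.
Before the tax: set 184 − 2p = 5p − 194 → p* = £54, q* = 76.
With the tax collected from producers, supply shifts: qs = 5(p − 7) − 194.
New equilibrium: buyers pay £59, producers receive £52, q = 66. (Wedge: pb − ps = 7.)
Per-tire burden: buyers £5, producers £2.
Buyers take the larger share because demand is less price-elastic here (demand slope 2 vs supply slope 5).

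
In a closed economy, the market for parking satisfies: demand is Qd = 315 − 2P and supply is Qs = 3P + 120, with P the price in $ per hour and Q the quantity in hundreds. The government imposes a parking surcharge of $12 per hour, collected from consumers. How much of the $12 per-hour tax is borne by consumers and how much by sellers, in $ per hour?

Before the tax: set 315 − 2P = 3P + 120 → P* = $39, Q* = 237.
With the tax collected from consumers, demand (in seller-price terms) shifts: Qd = 315 − 2(P + 12).
Solving gives Q = 222.6 with consumers paying $46.2 and sellers receiving $34.2 (the $12 wedge).
Burden on consumers: $7.2; on sellers: $4.8. (They sum to $12.)
The less price-elastic side of the market bears the larger share of a per-unit tax.

Consumers bear $7.2 per hour; sellers bear $4.8 per hour.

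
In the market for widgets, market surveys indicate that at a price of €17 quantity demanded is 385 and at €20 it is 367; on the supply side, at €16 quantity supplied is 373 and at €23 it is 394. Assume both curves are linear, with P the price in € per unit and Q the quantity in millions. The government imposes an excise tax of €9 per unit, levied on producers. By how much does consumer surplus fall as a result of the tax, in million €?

Demand slope: (367 − 385)/(20 − 17) = -6, so Qd = 487 − 6P.
Supply slope: (394 − 373)/(23 − 16) = 3, so Qs = 3P + 325.
Before the tax: set 487 − 6P = 3P + 325 → P* = €18, Q* = 379.
With the tax collected from producers, supply shifts: Qs = 3(P − 9) + 325.
New equilibrium: buyers pay €21, producers receive €12, Q = 361. (Wedge: Pb − Ps = 9.)
ΔCS is the trapezoid between Q = 361 and Q = 379 of height €3: ½ · (379 + 361) · 3 = €1110.

Consumer surplus falls by €1110 million.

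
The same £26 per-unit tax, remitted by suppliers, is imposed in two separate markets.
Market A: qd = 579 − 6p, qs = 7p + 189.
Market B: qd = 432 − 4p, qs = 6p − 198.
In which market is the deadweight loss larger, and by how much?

Market A, by £280.8.

Market A: pre-tax p* = £30, q* = 399; post-tax q = 315; deadweight loss = £1092.
Market B: pre-tax p* = £63, q* = 180; post-tax q = 117.6; deadweight loss = £811.2.
Difference: £1092 vs £811.2 → market A is larger by £280.8.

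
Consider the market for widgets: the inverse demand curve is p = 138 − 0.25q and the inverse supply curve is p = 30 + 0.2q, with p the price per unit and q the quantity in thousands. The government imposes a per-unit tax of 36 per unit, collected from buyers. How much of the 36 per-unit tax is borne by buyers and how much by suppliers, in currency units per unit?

Buyers bear 20 per unit; suppliers bear 16 per unit.

Rewrite in direct form: qd = 552 − 4p and qs = 5p − 150.
Without the tax, 552 − 4p = 5p − 150 gives 9p = 702, so p* = 78 and q* = 240.
With the tax collected from buyers, demand (in seller-price terms) shifts: qd = 552 − 4(p + 36).
Solving gives q = 160 with buyers paying 98 and suppliers receiving 62 (the 36 wedge).
Burden on buyers: 20; on suppliers: 16. (They sum to 36.)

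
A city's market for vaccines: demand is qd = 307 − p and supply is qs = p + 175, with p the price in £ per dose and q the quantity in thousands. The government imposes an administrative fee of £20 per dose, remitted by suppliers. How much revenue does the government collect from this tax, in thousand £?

Tax revenue = £4620 thousand.

Before the tax: set 307 − p = p + 175 → p* = £66, q* = 241.
With the tax collected from suppliers, supply shifts: qs = (p − 20) + 175.
Solving gives q = 231 with consumers paying £76 and suppliers receiving £56 (the £20 wedge).
Revenue = t · Q = 20 · 231 = £4620.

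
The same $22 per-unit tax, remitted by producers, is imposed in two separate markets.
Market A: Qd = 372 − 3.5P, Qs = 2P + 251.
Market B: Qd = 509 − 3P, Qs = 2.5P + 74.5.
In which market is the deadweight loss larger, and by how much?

Market A: pre-tax P* = $22, Q* = 295; post-tax Q = 267; deadweight loss = $308.
Market B: pre-tax P* = $79, Q* = 272; post-tax Q = 242; deadweight loss = $330.
Difference: $308 vs $330 → market B is larger by $22.

Market B, by $22.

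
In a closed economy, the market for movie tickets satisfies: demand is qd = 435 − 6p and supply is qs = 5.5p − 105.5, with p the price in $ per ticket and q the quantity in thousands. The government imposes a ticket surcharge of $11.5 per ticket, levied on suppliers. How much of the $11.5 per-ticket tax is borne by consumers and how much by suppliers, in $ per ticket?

Consumers bear $5.5 per ticket; suppliers bear $6 per ticket.

Before the tax: set 435 − 6p = 5.5p − 105.5 → p* = $47, q* = 153.
With the tax collected from suppliers, supply shifts: qs = 5.5(p − 11.5) − 105.5.
Solving gives q = 120 with consumers paying $52.5 and suppliers receiving $41 (the $11.5 wedge).
Burden on consumers: $5.5; on suppliers: $6. (They sum to $11.5.)
The less price-elastic side of the market bears the larger share of a per-unit tax.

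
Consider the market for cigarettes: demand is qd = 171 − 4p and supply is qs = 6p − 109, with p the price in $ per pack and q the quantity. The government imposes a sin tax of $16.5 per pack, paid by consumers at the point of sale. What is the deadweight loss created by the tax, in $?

Deadweight loss = $326.7.

Before the tax: set 171 − 4p = 6p − 109 → p* = $28, q* = 59.
With the tax collected from consumers, demand (in seller-price terms) shifts: qd = 171 − 4(p + 16.5).
Solving gives q = 19.4 with consumers paying $37.9 and suppliers receiving $21.4 (the $16.5 wedge).
Quantity falls by |ΔQ| = |59 − 19.4| = 39.6.
DWL = ½ · t · |ΔQ| = ½ · 16.5 · 39.6 = $326.7.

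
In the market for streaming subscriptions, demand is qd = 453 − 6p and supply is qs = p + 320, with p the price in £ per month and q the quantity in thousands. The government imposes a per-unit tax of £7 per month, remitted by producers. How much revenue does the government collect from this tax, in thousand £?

Tax revenue = £2331 thousand.

Before the tax: set 453 − 6p = p + 320 → p* = £19, q* = 339.
With the tax collected from producers, supply shifts: qs = (p − 7) + 320.
New equilibrium: buyers pay £20, producers receive £13, q = 333. (Wedge: pb − ps = 7.)
Revenue = t · Q = 7 · 333 = £2331.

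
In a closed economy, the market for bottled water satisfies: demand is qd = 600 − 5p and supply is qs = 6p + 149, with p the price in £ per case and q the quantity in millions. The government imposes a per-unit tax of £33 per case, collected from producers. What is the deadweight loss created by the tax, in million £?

Before the tax: set 600 − 5p = 6p + 149 → p* = £41, q* = 395.
With the tax collected from producers, supply shifts: qs = 6(p − 33) + 149.
Solving gives q = 305 with buyers paying £59 and producers receiving £26 (the £33 wedge).
Quantity falls by |ΔQ| = |395 − 305| = 90.
DWL = ½ · t · |ΔQ| = ½ · 33 · 90 = £1485.

Deadweight loss = £1485 million.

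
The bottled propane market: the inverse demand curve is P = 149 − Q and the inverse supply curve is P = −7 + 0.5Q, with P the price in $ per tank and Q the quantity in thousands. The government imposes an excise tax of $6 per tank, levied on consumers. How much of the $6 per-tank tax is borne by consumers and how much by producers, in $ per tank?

Rewrite in direct form: Qd = 149 − P and Qs = 2P + 14.
Before the tax: set 149 − P = 2P + 14 → P* = $45, Q* = 104.
With the tax collected from consumers, demand (in seller-price terms) shifts: Qd = 149 − (P + 6).
New equilibrium: consumers pay $49, producers receive $43, Q = 100. (Wedge: Pb − Ps = 6.)
Burden on consumers: $4; on producers: $2. (They sum to $6.)
The less price-elastic side of the market bears the larger share of a per-unit tax.

Consumers bear $4 per tank; producers bear $2 per tank.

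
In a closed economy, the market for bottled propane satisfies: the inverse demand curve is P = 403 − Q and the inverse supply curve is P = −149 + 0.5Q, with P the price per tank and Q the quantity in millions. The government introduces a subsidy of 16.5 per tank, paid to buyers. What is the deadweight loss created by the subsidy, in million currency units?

Rewrite in direct form: Qd = 403 − P and Qs = 2P + 298.
Before the subsidy: set 403 − P = 2P + 298 → P* = 35, Q* = 368.
With a per-unit subsidy paid to buyers, each effectively pays P − 16.5, so demand becomes Qd = 403 − (P − 16.5).
New equilibrium: buyers pay 24, suppliers receive 40.5, Q = 379. (Wedge: Pb − Ps = −16.5.)
Quantity rises by |ΔQ| = |368 − 379| = 11.
DWL = ½ · t · |ΔQ| = ½ · 16.5 · 11 = 90.75.

Deadweight loss = 90.75 million.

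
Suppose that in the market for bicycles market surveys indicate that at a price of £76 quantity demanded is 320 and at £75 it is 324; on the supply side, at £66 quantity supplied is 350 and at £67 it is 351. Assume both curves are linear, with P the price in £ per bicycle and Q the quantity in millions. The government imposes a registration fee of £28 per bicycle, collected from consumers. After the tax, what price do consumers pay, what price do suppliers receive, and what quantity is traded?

Consumers pay £73.6; suppliers receive £45.6; quantity = 329.6.

Demand slope: (324 − 320)/(75 − 76) = -4, so Qd = 624 − 4P.
Supply slope: (351 − 350)/(67 − 66) = 1, so Qs = P + 284.
Without the tax, 624 − 4P = P + 284 gives 5P = 340, so P* = £68 and Q* = 352.
With the tax collected from consumers, demand (in seller-price terms) shifts: Qd = 624 − 4(P + 28).
Solving gives Q = 329.6 with consumers paying £73.6 and suppliers receiving £45.6 (the £28 wedge).
The less price-elastic side of the market bears the larger share of a per-unit tax.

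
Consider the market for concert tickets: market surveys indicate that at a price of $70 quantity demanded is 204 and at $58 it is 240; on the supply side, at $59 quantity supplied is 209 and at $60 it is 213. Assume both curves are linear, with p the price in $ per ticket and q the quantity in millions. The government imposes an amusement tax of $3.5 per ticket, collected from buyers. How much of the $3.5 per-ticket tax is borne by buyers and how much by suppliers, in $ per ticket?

Demand slope: (240 − 204)/(58 − 70) = -3, so qd = 414 − 3p.
Supply slope: (213 − 209)/(60 − 59) = 4, so qs = 4p − 27.
Before the tax: set 414 − 3p = 4p − 27 → p* = $63, q* = 225.
With the tax collected from buyers, demand (in seller-price terms) shifts: qd = 414 − 3(p + 3.5).
Solving gives q = 219 with buyers paying $65 and suppliers receiving $61.5 (the $3.5 wedge).
Burden on buyers: $2; on suppliers: $1.5. (They sum to $3.5.)
The less price-elastic side of the market bears the larger share of a per-unit tax.

Buyers bear $2 per ticket; suppliers bear $1.5 per ticket.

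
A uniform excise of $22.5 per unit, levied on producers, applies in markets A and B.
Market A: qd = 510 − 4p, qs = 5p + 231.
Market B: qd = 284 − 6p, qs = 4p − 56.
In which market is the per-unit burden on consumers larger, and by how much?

Market A, by $3.5.

Market A: pre-tax p* = $31, q* = 386; post-tax q = 336; per-unit burden on consumers = $12.5.
Market B: pre-tax p* = $34, q* = 80; post-tax q = 26; per-unit burden on consumers = $9.
Difference: $12.5 vs $9 → market A is larger by $3.5.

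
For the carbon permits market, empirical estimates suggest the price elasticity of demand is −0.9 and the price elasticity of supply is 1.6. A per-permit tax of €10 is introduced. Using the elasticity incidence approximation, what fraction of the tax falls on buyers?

Buyers' share ≈ 0.64.

Incidence ratio: buyers' share ≈ εs / (εs + |εd|) = 1.6 / (1.6 + 0.9) = 0.64.
Supply is the more elastic side, so buyers bear the larger share.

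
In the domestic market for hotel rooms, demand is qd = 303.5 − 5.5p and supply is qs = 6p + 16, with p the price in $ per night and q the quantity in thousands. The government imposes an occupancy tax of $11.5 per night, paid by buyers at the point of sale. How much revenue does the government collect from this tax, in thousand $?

Tax revenue = $1529.5 thousand.

Without the tax, 303.5 − 5.5p = 6p + 16 gives 11.5p = 287.5, so p* = $25 and q* = 166.
With the tax collected from buyers, demand (in seller-price terms) shifts: qd = 303.5 − 5.5(p + 11.5).
New equilibrium: buyers pay $31, sellers receive $19.5, q = 133. (Wedge: pb − ps = 11.5.)
Revenue = t · Q = 11.5 · 133 = $1529.5.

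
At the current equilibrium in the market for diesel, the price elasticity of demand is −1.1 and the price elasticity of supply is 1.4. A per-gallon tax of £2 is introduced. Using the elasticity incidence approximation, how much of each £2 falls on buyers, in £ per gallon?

Buyers bear ≈ £1.12 per gallon.

Incidence ratio: buyers' share ≈ εs / (εs + |εd|) = 1.4 / (1.4 + 1.1) = 0.56.
So buyers bear ≈ 0.56 × £2 = £1.12; producers bear £0.88.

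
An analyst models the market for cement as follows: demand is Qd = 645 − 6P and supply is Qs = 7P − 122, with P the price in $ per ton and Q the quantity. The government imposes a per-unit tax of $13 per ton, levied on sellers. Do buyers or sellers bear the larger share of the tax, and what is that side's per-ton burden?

Buyers bear the larger share: $7 per ton.

Without the tax, 645 − 6P = 7P − 122 gives 13P = 767, so P* = $59 and Q* = 291.
With the tax collected from sellers, supply shifts: Qs = 7(P − 13) − 122.
Solving gives Q = 249 with buyers paying $66 and sellers receiving $53 (the $13 wedge).
Per-ton burden: buyers $7, sellers $6.
Buyers take the larger share because demand is less price-elastic here (demand slope 6 vs supply slope 7).
The less price-elastic side of the market bears the larger share of a per-unit tax.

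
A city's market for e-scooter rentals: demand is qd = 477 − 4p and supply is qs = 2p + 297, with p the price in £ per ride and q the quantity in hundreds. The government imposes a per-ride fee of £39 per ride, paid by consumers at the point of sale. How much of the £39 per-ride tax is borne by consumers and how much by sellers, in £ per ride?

Without the tax, 477 − 4p = 2p + 297 gives 6p = 180, so p* = £30 and q* = 357.
With the tax collected from consumers, demand (in seller-price terms) shifts: qd = 477 − 4(p + 39).
New equilibrium: consumers pay £43, sellers receive £4, q = 305. (Wedge: pb − ps = 39.)
Burden on consumers: £13; on sellers: £26. (They sum to £39.)
The less price-elastic side of the market bears the larger share of a per-unit tax.

Consumers bear £13 per ride; sellers bear £26 per ride.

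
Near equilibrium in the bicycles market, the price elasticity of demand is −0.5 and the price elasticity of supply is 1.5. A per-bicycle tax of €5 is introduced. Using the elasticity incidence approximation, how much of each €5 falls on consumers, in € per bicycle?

Consumers bear ≈ €3.75 per bicycle.

Incidence ratio: consumers' share ≈ εs / (εs + |εd|) = 1.5 / (1.5 + 0.5) = 0.75.
So consumers bear ≈ 0.75 × €5 = €3.75; sellers bear €1.25.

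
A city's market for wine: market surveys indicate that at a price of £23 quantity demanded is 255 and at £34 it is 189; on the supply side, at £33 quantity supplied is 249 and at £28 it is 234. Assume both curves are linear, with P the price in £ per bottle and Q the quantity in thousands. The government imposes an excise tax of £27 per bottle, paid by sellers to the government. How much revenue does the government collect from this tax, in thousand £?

Tax revenue = £4779 thousand.

Demand slope: (189 − 255)/(34 − 23) = -6, so Qd = 393 − 6P.
Supply slope: (234 − 249)/(28 − 33) = 3, so Qs = 3P + 150.
Without the tax, 393 − 6P = 3P + 150 gives 9P = 243, so P* = £27 and Q* = 231.
With the tax collected from sellers, supply shifts: Qs = 3(P − 27) + 150.
Solving gives Q = 177 with consumers paying £36 and sellers receiving £9 (the £27 wedge).
Revenue = t · Q = 27 · 177 = £4779.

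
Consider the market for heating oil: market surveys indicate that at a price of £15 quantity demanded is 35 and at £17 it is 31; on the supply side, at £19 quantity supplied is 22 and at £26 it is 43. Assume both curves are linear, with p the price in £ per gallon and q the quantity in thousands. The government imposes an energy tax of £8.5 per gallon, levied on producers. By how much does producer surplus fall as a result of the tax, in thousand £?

Demand slope: (31 − 35)/(17 − 15) = -2, so qd = 65 − 2p.
Supply slope: (43 − 22)/(26 − 19) = 3, so qs = 3p − 35.
Without the tax, 65 − 2p = 3p − 35 gives 5p = 100, so p* = £20 and q* = 25.
With the tax collected from producers, supply shifts: qs = 3(p − 8.5) − 35.
Solving gives q = 14.8 with buyers paying £25.1 and producers receiving £16.6 (the £8.5 wedge).
ΔPS is the trapezoid between Q = 14.8 and Q = 25 of height £3.4: ½ · (25 + 14.8) · 3.4 = £67.66.

Producer surplus falls by £67.66 thousand.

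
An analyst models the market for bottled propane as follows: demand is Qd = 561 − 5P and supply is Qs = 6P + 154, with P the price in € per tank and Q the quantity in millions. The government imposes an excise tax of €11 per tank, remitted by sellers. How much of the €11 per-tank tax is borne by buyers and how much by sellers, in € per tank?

Buyers bear €6 per tank; sellers bear €5 per tank.

Before the tax: set 561 − 5P = 6P + 154 → P* = €37, Q* = 376.
With the tax collected from sellers, supply shifts: Qs = 6(P − 11) + 154.
New equilibrium: buyers pay €43, sellers receive €32, Q = 346. (Wedge: Pb − Ps = 11.)
Burden on buyers: €6; on sellers: €5. (They sum to €11.)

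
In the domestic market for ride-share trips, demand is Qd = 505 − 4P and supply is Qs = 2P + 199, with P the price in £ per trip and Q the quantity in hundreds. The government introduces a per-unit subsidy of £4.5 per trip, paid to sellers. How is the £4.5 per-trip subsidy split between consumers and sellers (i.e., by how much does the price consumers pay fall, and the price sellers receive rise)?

Consumers gain £1.5 per trip; sellers gain £3 per trip.

Before the subsidy: set 505 − 4P = 2P + 199 → P* = £51, Q* = 301.
With a per-unit subsidy paid to sellers, each receives P + 4.5 per unit sold, so supply becomes Qs = 2(P + 4.5) + 199.
Solving gives Q = 307 with consumers paying £49.5 and sellers receiving £54 (the £4.5 wedge).
Gain to consumers: £1.5; to sellers: £3. (They sum to £4.5.)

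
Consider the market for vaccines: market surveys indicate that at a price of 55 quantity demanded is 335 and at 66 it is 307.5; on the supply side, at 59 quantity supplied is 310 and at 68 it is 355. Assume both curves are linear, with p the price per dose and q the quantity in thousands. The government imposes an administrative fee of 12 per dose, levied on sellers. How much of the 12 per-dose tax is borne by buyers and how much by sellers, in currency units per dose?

Buyers bear 8 per dose; sellers bear 4 per dose.

Demand slope: (307.5 − 335)/(66 − 55) = -2.5, so qd = 472.5 − 2.5p.
Supply slope: (355 − 310)/(68 − 59) = 5, so qs = 5p + 15.
Before the tax: set 472.5 − 2.5p = 5p + 15 → p* = 61, q* = 320.
With the tax collected from sellers, supply shifts: qs = 5(p − 12) + 15.
New equilibrium: buyers pay 69, sellers receive 57, q = 300. (Wedge: pb − ps = 12.)
Burden on buyers: 8; on sellers: 4. (They sum to 12.)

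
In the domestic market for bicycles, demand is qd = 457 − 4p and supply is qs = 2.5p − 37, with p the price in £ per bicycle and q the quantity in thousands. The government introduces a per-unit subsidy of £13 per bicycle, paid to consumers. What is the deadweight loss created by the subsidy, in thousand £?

Without the subsidy, 457 − 4p = 2.5p − 37 gives 6.5p = 494, so p* = £76 and q* = 153.
With a per-unit subsidy paid to consumers, each effectively pays p − 13, so demand becomes qd = 457 − 4(p − 13).
Solving gives q = 173 with consumers paying £71 and producers receiving £84 (the £13 wedge).
Quantity rises by |ΔQ| = |153 − 173| = 20.
DWL = ½ · t · |ΔQ| = ½ · 13 · 20 = £130.

Deadweight loss = £130 thousand.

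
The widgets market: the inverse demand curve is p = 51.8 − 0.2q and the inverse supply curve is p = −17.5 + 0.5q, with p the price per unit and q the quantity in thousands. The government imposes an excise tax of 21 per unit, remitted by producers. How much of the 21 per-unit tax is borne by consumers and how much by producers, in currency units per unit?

Consumers bear 6 per unit; producers bear 15 per unit.

Inverting to q(p) form: qd = 259 − 5p; qs = 2p + 35.
Without the tax, 259 − 5p = 2p + 35 gives 7p = 224, so p* = 32 and q* = 99.
With the tax collected from producers, supply shifts: qs = 2(p − 21) + 35.
New equilibrium: consumers pay 38, producers receive 17, q = 69. (Wedge: pb − ps = 21.)
Burden on consumers: 6; on producers: 15. (They sum to 21.)
The less price-elastic side of the market bears the larger share of a per-unit tax.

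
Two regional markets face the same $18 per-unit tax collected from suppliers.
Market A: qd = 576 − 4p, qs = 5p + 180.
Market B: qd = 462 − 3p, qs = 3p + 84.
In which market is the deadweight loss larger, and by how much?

Market A, by $117.

Market A: pre-tax p* = $44, q* = 400; post-tax q = 360; deadweight loss = $360.
Market B: pre-tax p* = $63, q* = 273; post-tax q = 246; deadweight loss = $243.
Difference: $360 vs $243 → market A is larger by $117.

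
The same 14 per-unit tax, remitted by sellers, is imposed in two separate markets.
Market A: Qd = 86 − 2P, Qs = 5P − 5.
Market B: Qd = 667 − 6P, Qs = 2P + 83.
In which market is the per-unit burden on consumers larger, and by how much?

Market A, by 6.5.

Market A: pre-tax P* = 13, Q* = 60; post-tax Q = 40; per-unit burden on consumers = 10.
Market B: pre-tax P* = 73, Q* = 229; post-tax Q = 208; per-unit burden on consumers = 3.5.
Difference: 10 vs 3.5 → market A is larger by 6.5.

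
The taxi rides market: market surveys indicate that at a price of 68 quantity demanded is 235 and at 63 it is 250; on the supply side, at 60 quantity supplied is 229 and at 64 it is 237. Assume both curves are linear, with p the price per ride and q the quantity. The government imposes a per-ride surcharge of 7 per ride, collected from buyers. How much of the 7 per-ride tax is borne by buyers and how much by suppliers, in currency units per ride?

Buyers bear 2.8 per ride; suppliers bear 4.2 per ride.

Demand slope: (250 − 235)/(63 − 68) = -3, so qd = 439 − 3p.
Supply slope: (237 − 229)/(64 − 60) = 2, so qs = 2p + 109.
Without the tax, 439 − 3p = 2p + 109 gives 5p = 330, so p* = 66 and q* = 241.
With the tax collected from buyers, demand (in seller-price terms) shifts: qd = 439 − 3(p + 7).
New equilibrium: buyers pay 68.8, suppliers receive 61.8, q = 232.6. (Wedge: pb − ps = 7.)
Burden on buyers: 2.8; on suppliers: 4.2. (They sum to 7.)
The less price-elastic side of the market bears the larger share of a per-unit tax.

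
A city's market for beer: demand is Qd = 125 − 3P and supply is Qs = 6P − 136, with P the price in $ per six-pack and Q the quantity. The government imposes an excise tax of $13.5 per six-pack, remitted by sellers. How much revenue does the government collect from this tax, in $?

Before the tax: set 125 − 3P = 6P − 136 → P* = $29, Q* = 38.
With the tax collected from sellers, supply shifts: Qs = 6(P − 13.5) − 136.
Solving gives Q = 11 with consumers paying $38 and sellers receiving $24.5 (the $13.5 wedge).
Revenue = t · Q = 13.5 · 11 = $148.5.

Tax revenue = $148.5.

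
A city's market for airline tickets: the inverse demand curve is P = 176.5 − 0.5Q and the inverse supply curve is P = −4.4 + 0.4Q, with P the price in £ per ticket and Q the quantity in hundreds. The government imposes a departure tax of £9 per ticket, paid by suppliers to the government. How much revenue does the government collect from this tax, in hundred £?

Rewrite in direct form: Qd = 353 − 2P and Qs = 2.5P + 11.
Without the tax, 353 − 2P = 2.5P + 11 gives 4.5P = 342, so P* = £76 and Q* = 201.
With the tax collected from suppliers, supply shifts: Qs = 2.5(P − 9) + 11.
Solving gives Q = 191 with buyers paying £81 and suppliers receiving £72 (the £9 wedge).
Revenue = t · Q = 9 · 191 = £1719.

Tax revenue = £1719 hundred.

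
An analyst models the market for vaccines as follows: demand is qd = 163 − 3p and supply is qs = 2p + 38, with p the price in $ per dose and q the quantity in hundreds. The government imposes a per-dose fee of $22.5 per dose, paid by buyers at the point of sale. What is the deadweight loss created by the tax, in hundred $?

Before the tax: set 163 − 3p = 2p + 38 → p* = $25, q* = 88.
With the tax collected from buyers, demand (in seller-price terms) shifts: qd = 163 − 3(p + 22.5).
Solving gives q = 61 with buyers paying $34 and sellers receiving $11.5 (the $22.5 wedge).
Quantity falls by |ΔQ| = |88 − 61| = 27.
DWL = ½ · t · |ΔQ| = ½ · 22.5 · 27 = $303.75.

Deadweight loss = $303.75 hundred.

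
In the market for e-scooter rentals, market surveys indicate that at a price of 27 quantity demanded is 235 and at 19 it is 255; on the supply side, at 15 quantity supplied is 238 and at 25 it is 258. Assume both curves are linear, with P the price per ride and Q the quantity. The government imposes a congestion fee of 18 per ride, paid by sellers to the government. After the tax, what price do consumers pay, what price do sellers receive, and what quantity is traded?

Consumers pay 29; sellers receive 11; quantity = 230.

Demand slope: (255 − 235)/(19 − 27) = -2.5, so Qd = 302.5 − 2.5P.
Supply slope: (258 − 238)/(25 − 15) = 2, so Qs = 2P + 208.
Without the tax, 302.5 − 2.5P = 2P + 208 gives 4.5P = 94.5, so P* = 21 and Q* = 250.
With the tax collected from sellers, supply shifts: Qs = 2(P − 18) + 208.
New equilibrium: consumers pay 29, sellers receive 11, Q = 230. (Wedge: Pb − Ps = 18.)
The less price-elastic side of the market bears the larger share of a per-unit tax.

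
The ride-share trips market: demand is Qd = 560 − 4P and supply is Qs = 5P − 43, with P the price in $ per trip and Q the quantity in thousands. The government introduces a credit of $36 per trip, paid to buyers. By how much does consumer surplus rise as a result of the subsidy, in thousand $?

Consumer surplus rises by $6640 thousand.

Without the subsidy, 560 − 4P = 5P − 43 gives 9P = 603, so P* = $67 and Q* = 292.
With a per-unit subsidy paid to buyers, each effectively pays P − 36, so demand becomes Qd = 560 − 4(P − 36).
New equilibrium: buyers pay $47, sellers receive $83, Q = 372. (Wedge: Pb − Ps = −36.)
ΔCS is the trapezoid between Q = 372 and Q = 292 of height $20: ½ · (292 + 372) · 20 = $6640.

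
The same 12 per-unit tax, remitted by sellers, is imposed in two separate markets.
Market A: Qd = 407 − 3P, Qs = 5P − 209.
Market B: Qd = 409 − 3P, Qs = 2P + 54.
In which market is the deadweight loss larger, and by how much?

Market A: pre-tax P* = 77, Q* = 176; post-tax Q = 153.5; deadweight loss = 135.
Market B: pre-tax P* = 71, Q* = 196; post-tax Q = 181.6; deadweight loss = 86.4.
Difference: 135 vs 86.4 → market A is larger by 48.6.

Market A, by 48.6.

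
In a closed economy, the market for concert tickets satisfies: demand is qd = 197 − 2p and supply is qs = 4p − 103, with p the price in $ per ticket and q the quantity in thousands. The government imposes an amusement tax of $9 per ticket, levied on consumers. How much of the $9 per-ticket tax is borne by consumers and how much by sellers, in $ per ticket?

Without the tax, 197 − 2p = 4p − 103 gives 6p = 300, so p* = $50 and q* = 97.
With the tax collected from consumers, demand (in seller-price terms) shifts: qd = 197 − 2(p + 9).
Solving gives q = 85 with consumers paying $56 and sellers receiving $47 (the $9 wedge).
Burden on consumers: $6; on sellers: $3. (They sum to $9.)

Consumers bear $6 per ticket; sellers bear $3 per ticket.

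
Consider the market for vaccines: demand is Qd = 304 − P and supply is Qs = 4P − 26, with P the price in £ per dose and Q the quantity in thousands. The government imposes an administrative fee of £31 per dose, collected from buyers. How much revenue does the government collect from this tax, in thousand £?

Before the tax: set 304 − P = 4P − 26 → P* = £66, Q* = 238.
With the tax collected from buyers, demand (in seller-price terms) shifts: Qd = 304 − (P + 31).
New equilibrium: buyers pay £90.8, producers receive £59.8, Q = 213.2. (Wedge: Pb − Ps = 31.)
Revenue = t · Q = 31 · 213.2 = £6609.2.

Tax revenue = £6609.2 thousand.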